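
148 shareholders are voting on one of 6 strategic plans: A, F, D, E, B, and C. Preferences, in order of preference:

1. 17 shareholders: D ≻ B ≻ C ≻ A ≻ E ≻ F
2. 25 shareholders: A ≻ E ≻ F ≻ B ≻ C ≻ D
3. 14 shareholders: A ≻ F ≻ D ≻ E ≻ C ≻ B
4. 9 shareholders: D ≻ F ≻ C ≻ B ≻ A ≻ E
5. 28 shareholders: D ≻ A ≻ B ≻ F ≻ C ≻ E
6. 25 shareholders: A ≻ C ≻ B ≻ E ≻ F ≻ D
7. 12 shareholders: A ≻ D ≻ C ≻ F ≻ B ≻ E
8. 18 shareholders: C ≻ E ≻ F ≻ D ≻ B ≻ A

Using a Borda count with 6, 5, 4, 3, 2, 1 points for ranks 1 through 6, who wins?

A

A: 17·3 + 25·6 + 14·6 + 9·2 + 28·5 + 25·6 + 12·6 + 18·1 = 683
F: 17·1 + 25·4 + 14·5 + 9·5 + 28·3 + 25·2 + 12·3 + 18·4 = 474
D: 17·6 + 25·1 + 14·4 + 9·6 + 28·6 + 25·1 + 12·5 + 18·3 = 544
E: 17·2 + 25·5 + 14·3 + 9·1 + 28·1 + 25·3 + 12·1 + 18·5 = 415
B: 17·5 + 25·3 + 14·1 + 9·3 + 28·4 + 25·4 + 12·2 + 18·2 = 473
C: 17·4 + 25·2 + 14·2 + 9·4 + 28·2 + 25·5 + 12·4 + 18·6 = 519
A has the highest Borda score (683).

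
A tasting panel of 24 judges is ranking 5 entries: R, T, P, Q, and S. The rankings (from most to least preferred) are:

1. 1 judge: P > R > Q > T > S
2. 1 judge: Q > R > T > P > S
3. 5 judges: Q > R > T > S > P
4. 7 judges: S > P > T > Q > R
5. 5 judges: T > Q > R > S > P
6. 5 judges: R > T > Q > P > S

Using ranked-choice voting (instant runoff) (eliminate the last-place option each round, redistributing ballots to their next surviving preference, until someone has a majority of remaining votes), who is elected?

Q

Round 1: R 5, T 5, P 1, Q 6, S 7. Eliminate P.
Round 2: R 6, T 5, Q 6, S 7. Eliminate T.
Round 3: R 6, Q 11, S 7. Eliminate R.
Round 4: Q 17, S 7. Q has a majority.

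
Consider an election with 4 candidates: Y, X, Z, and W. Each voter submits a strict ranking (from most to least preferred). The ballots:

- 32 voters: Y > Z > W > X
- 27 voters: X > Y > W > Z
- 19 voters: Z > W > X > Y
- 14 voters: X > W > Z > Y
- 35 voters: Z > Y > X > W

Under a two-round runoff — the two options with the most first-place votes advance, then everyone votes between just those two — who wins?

Z

Round 1 first-place votes: Y 32, X 41, Z 54, W 0.
Z and X advance.
Runoff: Z is preferred to X by 86 voters; X by 41.
Z wins the runoff.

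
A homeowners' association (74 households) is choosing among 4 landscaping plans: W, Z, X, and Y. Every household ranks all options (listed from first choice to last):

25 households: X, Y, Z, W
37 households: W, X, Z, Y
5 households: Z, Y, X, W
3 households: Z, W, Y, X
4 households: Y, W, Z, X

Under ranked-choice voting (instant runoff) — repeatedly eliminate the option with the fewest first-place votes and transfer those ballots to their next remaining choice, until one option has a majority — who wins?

Round 1: W 37, Z 8, X 25, Y 4. Eliminate Y.
Round 2: W 41, Z 8, X 25. W has a majority.

W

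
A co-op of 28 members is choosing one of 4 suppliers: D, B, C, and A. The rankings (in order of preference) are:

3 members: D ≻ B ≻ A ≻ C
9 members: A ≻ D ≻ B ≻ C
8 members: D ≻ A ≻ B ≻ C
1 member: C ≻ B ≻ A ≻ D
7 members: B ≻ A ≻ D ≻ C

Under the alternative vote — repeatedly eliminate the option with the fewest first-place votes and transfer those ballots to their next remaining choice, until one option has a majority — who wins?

A

Round 1: D 11, B 7, C 1, A 9. Eliminate C.
Round 2: D 11, B 8, A 9. Eliminate B.
Round 3: D 11, A 17. A has a majority.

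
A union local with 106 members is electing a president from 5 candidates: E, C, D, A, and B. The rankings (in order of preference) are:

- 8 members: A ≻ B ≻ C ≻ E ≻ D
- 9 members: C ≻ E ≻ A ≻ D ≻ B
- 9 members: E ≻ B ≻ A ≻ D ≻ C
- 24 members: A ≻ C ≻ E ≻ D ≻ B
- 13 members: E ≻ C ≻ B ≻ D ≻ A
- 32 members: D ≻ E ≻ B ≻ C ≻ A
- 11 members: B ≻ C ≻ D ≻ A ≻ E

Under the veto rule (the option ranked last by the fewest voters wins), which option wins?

D

Last-place votes: E 11, C 9, D 8, A 45, B 33.
D is ranked last by the fewest voters, so D wins.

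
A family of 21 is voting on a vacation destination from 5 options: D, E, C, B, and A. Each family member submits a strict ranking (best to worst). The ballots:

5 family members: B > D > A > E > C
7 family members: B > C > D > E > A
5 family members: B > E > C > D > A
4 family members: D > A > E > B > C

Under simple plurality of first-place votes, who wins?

B

First-place votes: D 4, E 0, C 0, B 17, A 0.
B has the most first-place votes.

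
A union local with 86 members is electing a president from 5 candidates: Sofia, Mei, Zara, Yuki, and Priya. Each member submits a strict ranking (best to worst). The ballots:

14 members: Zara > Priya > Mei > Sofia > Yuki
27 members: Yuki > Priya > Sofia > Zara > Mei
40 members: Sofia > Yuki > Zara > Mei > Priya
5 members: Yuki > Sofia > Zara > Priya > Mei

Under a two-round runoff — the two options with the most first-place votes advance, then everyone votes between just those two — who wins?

Sofia

Round 1 first-place votes: Sofia 40, Mei 0, Zara 14, Yuki 32, Priya 0.
Sofia and Yuki advance.
Runoff: Sofia is preferred to Yuki by 54 voters; Yuki by 32.
Sofia wins the runoff.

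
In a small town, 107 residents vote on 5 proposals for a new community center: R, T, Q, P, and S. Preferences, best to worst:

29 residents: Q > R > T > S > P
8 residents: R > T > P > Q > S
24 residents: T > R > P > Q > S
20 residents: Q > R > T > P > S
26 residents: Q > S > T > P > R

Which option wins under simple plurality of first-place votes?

Q

First-place votes: R 8, T 24, Q 75, P 0, S 0.
Q has the most first-place votes.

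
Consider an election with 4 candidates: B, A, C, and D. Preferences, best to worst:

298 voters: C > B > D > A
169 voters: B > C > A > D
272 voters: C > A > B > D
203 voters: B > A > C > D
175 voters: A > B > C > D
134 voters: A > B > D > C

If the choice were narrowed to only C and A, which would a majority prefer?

C

Voters preferring C to A: 739; preferring A to C: 512.
C wins the head-to-head.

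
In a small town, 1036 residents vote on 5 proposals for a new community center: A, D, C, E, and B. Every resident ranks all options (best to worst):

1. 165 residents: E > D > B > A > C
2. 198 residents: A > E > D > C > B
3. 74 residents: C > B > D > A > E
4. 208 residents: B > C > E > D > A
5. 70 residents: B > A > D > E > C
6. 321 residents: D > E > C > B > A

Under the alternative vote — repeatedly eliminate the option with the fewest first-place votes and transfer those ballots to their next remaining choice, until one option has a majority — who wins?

Round 1: A 198, D 321, C 74, E 165, B 278. Eliminate C.
Round 2: A 198, D 321, E 165, B 352. Eliminate E.
Round 3: A 198, D 486, B 352. Eliminate A.
Round 4: D 684, B 352. D has a majority.

D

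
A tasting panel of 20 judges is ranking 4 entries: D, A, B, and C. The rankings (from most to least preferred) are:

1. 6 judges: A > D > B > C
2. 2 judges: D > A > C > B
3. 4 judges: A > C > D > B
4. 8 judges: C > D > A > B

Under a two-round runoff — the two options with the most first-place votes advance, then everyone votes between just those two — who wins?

Round 1 first-place votes: D 2, A 10, B 0, C 8.
A and C advance.
Runoff: A is preferred to C by 12 voters; C by 8.
A wins the runoff.

A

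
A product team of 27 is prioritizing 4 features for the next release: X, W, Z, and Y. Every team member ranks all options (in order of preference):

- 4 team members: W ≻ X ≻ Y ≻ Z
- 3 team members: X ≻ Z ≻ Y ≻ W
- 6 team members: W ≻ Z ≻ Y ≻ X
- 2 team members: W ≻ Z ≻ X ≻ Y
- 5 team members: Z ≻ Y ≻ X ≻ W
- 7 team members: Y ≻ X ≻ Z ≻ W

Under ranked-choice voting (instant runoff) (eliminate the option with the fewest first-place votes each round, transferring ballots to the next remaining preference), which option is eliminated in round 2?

Round 1: X 3, W 12, Z 5, Y 7. Eliminate X.
Round 2: W 12, Z 8, Y 7. Eliminate Y.

Y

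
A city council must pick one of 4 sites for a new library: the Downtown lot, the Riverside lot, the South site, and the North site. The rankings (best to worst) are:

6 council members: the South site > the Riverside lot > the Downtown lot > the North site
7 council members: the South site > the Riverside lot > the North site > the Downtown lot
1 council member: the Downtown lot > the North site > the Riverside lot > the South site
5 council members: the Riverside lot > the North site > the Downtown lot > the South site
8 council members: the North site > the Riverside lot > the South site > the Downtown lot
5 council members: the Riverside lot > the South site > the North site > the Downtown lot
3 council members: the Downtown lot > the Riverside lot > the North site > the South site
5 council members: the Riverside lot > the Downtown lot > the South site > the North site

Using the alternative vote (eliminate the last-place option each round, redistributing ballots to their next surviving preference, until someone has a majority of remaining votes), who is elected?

Round 1: the Downtown lot 4, the Riverside lot 15, the South site 13, the North site 8. Eliminate the Downtown lot.
Round 2: the Riverside lot 18, the South site 13, the North site 9. Eliminate the North site.
Round 3: the Riverside lot 27, the South site 13. The Riverside lot has a majority.

the Riverside lot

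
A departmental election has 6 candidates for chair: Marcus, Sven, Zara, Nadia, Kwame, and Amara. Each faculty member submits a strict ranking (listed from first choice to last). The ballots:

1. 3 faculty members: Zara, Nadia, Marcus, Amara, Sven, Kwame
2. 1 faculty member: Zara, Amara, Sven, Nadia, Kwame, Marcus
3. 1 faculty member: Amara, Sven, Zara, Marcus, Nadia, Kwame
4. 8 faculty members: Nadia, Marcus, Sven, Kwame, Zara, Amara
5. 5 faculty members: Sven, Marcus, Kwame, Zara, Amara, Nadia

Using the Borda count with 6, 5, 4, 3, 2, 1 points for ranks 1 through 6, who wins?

Marcus

Marcus: 3·4 + 1·1 + 1·3 + 8·5 + 5·5 = 81
Sven: 3·2 + 1·4 + 1·5 + 8·4 + 5·6 = 77
Zara: 3·6 + 1·6 + 1·4 + 8·2 + 5·3 = 59
Nadia: 3·5 + 1·3 + 1·2 + 8·6 + 5·1 = 73
Kwame: 3·1 + 1·2 + 1·1 + 8·3 + 5·4 = 50
Amara: 3·3 + 1·5 + 1·6 + 8·1 + 5·2 = 38
Marcus has the highest Borda score (81).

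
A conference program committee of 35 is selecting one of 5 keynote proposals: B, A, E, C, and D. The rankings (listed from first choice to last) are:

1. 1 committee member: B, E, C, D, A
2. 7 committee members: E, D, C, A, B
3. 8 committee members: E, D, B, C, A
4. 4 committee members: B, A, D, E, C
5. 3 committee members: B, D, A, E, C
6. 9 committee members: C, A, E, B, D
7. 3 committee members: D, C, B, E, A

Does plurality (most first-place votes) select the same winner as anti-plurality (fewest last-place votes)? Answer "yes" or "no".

Plurality — first-place votes: B 8, A 0, E 15, C 9, D 3. Winner: E.
Anti-plurality — last-place votes: B 7, A 12, E 0, C 7, D 9. Winner: E.
The two methods agree.

yes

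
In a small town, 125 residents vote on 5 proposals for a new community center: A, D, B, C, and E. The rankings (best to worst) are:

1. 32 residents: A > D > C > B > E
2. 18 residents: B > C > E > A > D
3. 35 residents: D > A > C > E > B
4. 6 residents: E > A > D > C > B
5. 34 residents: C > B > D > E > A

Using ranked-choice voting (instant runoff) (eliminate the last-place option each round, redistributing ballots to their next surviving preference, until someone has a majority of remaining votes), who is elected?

A

Round 1: A 32, D 35, B 18, C 34, E 6. Eliminate E.
Round 2: A 38, D 35, B 18, C 34. Eliminate B.
Round 3: A 38, D 35, C 52. Eliminate D.
Round 4: A 73, C 52. A has a majority.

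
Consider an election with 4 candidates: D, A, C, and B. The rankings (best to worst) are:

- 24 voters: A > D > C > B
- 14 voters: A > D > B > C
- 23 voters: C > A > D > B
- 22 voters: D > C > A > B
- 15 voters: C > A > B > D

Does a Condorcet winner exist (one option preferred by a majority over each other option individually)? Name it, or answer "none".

Checking pairwise contests:
A beats D 76–22.
C beats A 60–38.
D beats C 60–38.
D beats B 83–15.
Every option loses at least one head-to-head, so there is no Condorcet winner.

none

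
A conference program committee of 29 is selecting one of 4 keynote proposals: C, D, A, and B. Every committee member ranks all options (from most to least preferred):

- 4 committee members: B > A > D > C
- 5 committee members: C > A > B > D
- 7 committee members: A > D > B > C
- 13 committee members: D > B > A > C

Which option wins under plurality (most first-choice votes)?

First-place votes: C 5, D 13, A 7, B 4.
D has the most first-place votes.

D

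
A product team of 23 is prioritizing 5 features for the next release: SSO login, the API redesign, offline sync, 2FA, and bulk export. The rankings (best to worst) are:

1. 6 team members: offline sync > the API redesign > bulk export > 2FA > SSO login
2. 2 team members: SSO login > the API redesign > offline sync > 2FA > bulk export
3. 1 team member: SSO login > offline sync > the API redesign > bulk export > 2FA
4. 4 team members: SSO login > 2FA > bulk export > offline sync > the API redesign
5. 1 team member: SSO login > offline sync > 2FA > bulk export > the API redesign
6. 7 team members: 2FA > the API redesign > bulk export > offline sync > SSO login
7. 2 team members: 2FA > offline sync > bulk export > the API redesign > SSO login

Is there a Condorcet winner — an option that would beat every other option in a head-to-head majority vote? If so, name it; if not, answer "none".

2FA

2FA vs SSO login: 15–8 for 2FA.
2FA vs the API redesign: 14–9 for 2FA.
2FA vs offline sync: 13–10 for 2FA.
2FA vs bulk export: 16–7 for 2FA.
2FA beats every other option head-to-head.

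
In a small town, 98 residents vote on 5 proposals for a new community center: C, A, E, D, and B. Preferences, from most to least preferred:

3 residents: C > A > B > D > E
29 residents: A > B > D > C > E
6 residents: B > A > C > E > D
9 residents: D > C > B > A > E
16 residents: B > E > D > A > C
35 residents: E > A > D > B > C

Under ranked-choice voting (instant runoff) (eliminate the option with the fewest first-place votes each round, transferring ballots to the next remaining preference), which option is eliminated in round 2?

D

Round 1: C 3, A 29, E 35, D 9, B 22. Eliminate C.
Round 2: A 32, E 35, D 9, B 22. Eliminate D.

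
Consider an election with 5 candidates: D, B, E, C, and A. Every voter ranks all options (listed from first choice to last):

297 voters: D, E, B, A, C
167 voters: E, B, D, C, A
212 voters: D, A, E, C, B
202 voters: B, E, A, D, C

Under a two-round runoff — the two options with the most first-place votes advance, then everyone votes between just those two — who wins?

D

Round 1 first-place votes: D 509, B 202, E 167, C 0, A 0.
D and B advance.
Runoff: D is preferred to B by 509 voters; B by 369.
D wins the runoff.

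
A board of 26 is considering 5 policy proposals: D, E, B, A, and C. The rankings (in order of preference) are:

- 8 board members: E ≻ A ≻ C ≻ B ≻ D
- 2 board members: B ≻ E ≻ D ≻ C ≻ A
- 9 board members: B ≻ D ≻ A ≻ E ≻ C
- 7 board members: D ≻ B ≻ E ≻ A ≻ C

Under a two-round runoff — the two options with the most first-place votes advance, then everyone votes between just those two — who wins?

B

Round 1 first-place votes: D 7, E 8, B 11, A 0, C 0.
B and E advance.
Runoff: B is preferred to E by 18 voters; E by 8.
B wins the runoff.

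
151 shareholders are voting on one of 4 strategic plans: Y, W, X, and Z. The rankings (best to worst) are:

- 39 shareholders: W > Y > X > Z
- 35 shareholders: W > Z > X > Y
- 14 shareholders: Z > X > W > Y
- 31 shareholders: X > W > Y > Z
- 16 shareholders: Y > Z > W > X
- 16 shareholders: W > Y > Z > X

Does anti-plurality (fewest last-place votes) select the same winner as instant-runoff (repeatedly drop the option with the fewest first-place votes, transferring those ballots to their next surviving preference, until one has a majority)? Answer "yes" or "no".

Anti-plurality — last-place votes: Y 49, W 0, X 32, Z 70. Winner: W.
Instant-runoff — R1 Y 16, W 90, X 31, Z 14 (W winner). Winner: W.
The two methods agree.

yes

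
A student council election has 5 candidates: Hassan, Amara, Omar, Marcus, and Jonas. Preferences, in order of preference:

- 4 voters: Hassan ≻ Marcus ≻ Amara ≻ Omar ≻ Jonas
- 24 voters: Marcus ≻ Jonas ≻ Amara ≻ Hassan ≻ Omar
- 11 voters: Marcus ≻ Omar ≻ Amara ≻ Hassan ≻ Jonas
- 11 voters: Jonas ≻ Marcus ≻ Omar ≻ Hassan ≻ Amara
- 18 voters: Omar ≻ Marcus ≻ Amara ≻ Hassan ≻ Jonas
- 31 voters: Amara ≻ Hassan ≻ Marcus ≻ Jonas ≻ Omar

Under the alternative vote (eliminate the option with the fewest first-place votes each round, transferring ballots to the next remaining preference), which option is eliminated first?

Hassan

Round 1: Hassan 4, Amara 31, Omar 18, Marcus 35, Jonas 11. Eliminate Hassan.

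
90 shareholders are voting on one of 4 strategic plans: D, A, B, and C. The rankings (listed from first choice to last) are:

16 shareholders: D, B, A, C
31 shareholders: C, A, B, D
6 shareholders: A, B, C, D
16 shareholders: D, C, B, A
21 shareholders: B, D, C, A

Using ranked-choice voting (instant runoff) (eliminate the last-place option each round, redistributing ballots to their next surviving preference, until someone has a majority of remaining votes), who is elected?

D

Round 1: D 32, A 6, B 21, C 31. Eliminate A.
Round 2: D 32, B 27, C 31. Eliminate B.
Round 3: D 53, C 37. D has a majority.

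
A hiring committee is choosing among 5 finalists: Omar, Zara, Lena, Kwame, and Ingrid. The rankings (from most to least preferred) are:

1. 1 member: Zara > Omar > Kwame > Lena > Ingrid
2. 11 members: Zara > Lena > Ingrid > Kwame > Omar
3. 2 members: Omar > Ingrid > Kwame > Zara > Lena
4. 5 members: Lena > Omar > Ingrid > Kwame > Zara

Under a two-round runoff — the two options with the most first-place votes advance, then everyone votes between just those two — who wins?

Zara

Round 1 first-place votes: Omar 2, Zara 12, Lena 5, Kwame 0, Ingrid 0.
Zara and Lena advance.
Runoff: Zara is preferred to Lena by 14 voters; Lena by 5.
Zara wins the runoff.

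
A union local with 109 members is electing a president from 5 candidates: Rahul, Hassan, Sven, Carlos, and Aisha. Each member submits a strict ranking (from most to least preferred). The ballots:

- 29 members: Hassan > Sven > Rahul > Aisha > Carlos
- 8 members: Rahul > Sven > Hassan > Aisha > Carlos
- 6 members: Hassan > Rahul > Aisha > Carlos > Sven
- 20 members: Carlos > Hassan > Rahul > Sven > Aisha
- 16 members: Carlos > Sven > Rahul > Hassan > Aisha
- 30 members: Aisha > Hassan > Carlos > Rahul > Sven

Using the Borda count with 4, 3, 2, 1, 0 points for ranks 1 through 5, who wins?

Rahul: 29·2 + 8·4 + 6·3 + 20·2 + 16·2 + 30·1 = 210
Hassan: 29·4 + 8·2 + 6·4 + 20·3 + 16·1 + 30·3 = 322
Sven: 29·3 + 8·3 + 6·0 + 20·1 + 16·3 + 30·0 = 179
Carlos: 29·0 + 8·0 + 6·1 + 20·4 + 16·4 + 30·2 = 210
Aisha: 29·1 + 8·1 + 6·2 + 20·0 + 16·0 + 30·4 = 169
Hassan has the highest Borda score (322).

Hassan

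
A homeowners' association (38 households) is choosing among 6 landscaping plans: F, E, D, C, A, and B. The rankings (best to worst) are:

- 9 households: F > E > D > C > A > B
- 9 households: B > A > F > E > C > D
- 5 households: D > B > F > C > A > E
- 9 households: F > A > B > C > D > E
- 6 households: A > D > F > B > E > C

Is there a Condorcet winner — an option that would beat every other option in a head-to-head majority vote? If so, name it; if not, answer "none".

F

F vs E: 38–0 for F.
F vs D: 27–11 for F.
F vs C: 38–0 for F.
F vs A: 23–15 for F.
F vs B: 24–14 for F.
F beats every other option head-to-head.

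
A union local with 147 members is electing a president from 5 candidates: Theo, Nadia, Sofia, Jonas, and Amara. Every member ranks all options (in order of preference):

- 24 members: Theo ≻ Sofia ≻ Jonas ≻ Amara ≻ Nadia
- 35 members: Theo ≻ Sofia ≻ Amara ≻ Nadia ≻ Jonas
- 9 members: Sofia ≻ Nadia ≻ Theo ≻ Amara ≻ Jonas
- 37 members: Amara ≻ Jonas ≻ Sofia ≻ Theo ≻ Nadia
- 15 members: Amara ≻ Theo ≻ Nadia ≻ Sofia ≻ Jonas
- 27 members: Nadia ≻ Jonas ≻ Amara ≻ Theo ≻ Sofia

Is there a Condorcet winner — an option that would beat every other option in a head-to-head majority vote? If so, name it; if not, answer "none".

Amara

Amara vs Theo: 79–68 for Amara.
Amara vs Nadia: 111–36 for Amara.
Amara vs Sofia: 79–68 for Amara.
Amara vs Jonas: 96–51 for Amara.
Amara beats every other option head-to-head.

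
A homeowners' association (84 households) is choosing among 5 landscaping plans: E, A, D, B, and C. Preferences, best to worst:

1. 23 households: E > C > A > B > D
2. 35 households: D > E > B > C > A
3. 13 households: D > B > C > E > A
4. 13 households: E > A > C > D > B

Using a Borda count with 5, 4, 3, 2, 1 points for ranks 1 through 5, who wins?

E

E: 23·5 + 35·4 + 13·2 + 13·5 = 346
A: 23·3 + 35·1 + 13·1 + 13·4 = 169
D: 23·1 + 35·5 + 13·5 + 13·2 = 289
B: 23·2 + 35·3 + 13·4 + 13·1 = 216
C: 23·4 + 35·2 + 13·3 + 13·3 = 240
E has the highest Borda score (346).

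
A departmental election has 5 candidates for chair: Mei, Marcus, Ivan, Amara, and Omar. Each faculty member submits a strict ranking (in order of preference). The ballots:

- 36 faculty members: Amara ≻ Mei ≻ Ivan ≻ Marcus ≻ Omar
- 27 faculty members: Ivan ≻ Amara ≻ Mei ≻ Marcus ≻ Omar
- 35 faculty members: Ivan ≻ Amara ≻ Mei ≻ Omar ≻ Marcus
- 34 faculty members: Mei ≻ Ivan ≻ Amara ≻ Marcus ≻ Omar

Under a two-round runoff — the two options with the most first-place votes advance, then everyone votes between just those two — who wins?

Round 1 first-place votes: Mei 34, Marcus 0, Ivan 62, Amara 36, Omar 0.
Ivan and Amara advance.
Runoff: Ivan is preferred to Amara by 96 voters; Amara by 36.
Ivan wins the runoff.

Ivan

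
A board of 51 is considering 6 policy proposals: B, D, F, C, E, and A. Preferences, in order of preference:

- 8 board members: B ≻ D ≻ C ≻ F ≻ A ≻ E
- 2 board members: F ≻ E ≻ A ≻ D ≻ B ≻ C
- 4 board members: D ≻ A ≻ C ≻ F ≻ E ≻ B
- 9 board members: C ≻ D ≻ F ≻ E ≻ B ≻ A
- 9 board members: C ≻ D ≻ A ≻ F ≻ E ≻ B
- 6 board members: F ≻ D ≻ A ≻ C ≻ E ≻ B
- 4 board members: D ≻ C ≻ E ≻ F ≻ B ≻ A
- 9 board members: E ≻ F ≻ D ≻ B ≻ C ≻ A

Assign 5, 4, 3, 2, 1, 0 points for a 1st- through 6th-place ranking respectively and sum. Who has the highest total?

B: 8·5 + 2·1 + 4·0 + 9·1 + 9·0 + 6·0 + 4·1 + 9·2 = 73
D: 8·4 + 2·2 + 4·5 + 9·4 + 9·4 + 6·4 + 4·5 + 9·3 = 199
F: 8·2 + 2·5 + 4·2 + 9·3 + 9·2 + 6·5 + 4·2 + 9·4 = 153
C: 8·3 + 2·0 + 4·3 + 9·5 + 9·5 + 6·2 + 4·4 + 9·1 = 163
E: 8·0 + 2·4 + 4·1 + 9·2 + 9·1 + 6·1 + 4·3 + 9·5 = 102
A: 8·1 + 2·3 + 4·4 + 9·0 + 9·3 + 6·3 + 4·0 + 9·0 = 75
D has the highest Borda score (199).

D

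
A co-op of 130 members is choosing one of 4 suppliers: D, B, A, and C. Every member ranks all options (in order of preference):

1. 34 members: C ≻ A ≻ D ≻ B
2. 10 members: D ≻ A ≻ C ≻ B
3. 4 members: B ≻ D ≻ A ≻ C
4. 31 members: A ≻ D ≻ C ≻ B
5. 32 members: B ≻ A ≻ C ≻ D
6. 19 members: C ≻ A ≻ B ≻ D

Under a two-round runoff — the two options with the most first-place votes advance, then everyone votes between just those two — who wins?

C

Round 1 first-place votes: D 10, B 36, A 31, C 53.
C and B advance.
Runoff: C is preferred to B by 94 voters; B by 36.
C wins the runoff.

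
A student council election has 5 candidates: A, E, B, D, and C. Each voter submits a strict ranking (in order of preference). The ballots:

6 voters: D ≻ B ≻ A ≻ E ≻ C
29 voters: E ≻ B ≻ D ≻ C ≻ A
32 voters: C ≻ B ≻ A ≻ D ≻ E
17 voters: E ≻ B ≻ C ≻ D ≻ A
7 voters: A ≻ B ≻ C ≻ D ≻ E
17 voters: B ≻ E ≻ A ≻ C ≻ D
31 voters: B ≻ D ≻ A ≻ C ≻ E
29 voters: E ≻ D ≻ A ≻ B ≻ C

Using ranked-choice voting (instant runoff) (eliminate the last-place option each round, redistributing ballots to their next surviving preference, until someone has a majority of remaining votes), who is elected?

Round 1: A 7, E 75, B 48, D 6, C 32. Eliminate D.
Round 2: A 7, E 75, B 54, C 32. Eliminate A.
Round 3: E 75, B 61, C 32. Eliminate C.
Round 4: E 75, B 93. B has a majority.

B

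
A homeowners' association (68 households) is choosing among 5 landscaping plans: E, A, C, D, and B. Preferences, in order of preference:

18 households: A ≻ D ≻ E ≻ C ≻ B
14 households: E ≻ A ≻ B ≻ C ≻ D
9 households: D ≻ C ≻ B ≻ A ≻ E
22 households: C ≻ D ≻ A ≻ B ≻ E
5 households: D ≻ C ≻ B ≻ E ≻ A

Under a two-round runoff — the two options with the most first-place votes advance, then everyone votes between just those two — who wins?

Round 1 first-place votes: E 14, A 18, C 22, D 14, B 0.
C and A advance.
Runoff: C is preferred to A by 36 voters; A by 32.
C wins the runoff.

C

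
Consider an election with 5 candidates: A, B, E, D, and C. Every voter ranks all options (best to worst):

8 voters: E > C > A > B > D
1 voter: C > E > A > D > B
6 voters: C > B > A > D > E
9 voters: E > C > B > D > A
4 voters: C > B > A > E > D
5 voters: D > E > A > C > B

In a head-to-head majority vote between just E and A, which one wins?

Voters preferring E to A: 23; preferring A to E: 10.
E wins the head-to-head.

E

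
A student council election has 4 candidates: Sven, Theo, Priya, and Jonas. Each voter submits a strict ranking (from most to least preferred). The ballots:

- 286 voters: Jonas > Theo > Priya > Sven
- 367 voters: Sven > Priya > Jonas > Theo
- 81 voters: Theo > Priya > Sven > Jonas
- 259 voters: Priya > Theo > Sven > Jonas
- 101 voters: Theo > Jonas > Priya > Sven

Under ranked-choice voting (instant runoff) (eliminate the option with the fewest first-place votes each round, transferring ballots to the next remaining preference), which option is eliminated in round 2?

Priya

Round 1: Sven 367, Theo 182, Priya 259, Jonas 286. Eliminate Theo.
Round 2: Sven 367, Priya 340, Jonas 387. Eliminate Priya.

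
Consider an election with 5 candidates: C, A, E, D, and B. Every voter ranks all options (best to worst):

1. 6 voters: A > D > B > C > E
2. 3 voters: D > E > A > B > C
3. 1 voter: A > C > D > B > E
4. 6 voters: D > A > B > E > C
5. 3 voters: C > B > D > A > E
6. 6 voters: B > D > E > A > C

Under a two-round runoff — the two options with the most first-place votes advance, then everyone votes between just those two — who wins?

D

Round 1 first-place votes: C 3, A 7, E 0, D 9, B 6.
D and A advance.
Runoff: D is preferred to A by 18 voters; A by 7.
D wins the runoff.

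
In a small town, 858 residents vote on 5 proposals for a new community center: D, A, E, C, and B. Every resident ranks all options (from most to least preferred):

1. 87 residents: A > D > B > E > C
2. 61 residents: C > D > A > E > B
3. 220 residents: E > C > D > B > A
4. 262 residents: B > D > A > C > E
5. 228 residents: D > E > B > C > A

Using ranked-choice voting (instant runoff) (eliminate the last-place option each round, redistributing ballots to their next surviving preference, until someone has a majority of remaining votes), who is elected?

Round 1: D 228, A 87, E 220, C 61, B 262. Eliminate C.
Round 2: D 289, A 87, E 220, B 262. Eliminate A.
Round 3: D 376, E 220, B 262. Eliminate E.
Round 4: D 596, B 262. D has a majority.

D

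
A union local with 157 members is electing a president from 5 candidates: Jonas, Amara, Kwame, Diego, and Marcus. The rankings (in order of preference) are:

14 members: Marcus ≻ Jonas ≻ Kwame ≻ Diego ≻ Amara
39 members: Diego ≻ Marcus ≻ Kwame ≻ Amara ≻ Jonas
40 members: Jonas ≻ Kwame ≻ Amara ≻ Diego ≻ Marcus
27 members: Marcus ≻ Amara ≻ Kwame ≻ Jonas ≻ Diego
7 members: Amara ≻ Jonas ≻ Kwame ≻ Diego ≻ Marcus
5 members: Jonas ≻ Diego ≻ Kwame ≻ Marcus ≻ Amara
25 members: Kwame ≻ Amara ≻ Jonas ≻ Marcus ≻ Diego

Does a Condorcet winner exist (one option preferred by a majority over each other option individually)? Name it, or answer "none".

Checking pairwise contests:
Amara beats Jonas 98–59.
Kwame beats Amara 123–34.
Marcus beats Kwame 80–77.
Jonas beats Diego 118–39.
Diego beats Marcus 91–66.
Every option loses at least one head-to-head, so there is no Condorcet winner.

none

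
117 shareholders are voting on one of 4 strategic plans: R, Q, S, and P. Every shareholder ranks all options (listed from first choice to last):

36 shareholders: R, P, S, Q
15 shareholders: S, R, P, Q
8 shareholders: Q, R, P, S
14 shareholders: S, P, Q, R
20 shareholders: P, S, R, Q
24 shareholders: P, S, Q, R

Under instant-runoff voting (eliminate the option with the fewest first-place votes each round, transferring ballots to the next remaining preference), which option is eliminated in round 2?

S

Round 1: R 36, Q 8, S 29, P 44. Eliminate Q.
Round 2: R 44, S 29, P 44. Eliminate S.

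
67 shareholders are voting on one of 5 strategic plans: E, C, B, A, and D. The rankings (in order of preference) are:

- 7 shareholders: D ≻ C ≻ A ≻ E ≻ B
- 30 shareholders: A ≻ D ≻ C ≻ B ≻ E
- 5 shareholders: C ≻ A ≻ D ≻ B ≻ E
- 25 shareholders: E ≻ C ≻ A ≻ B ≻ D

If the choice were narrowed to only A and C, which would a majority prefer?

Voters preferring A to C: 30; preferring C to A: 37.
C wins the head-to-head.

C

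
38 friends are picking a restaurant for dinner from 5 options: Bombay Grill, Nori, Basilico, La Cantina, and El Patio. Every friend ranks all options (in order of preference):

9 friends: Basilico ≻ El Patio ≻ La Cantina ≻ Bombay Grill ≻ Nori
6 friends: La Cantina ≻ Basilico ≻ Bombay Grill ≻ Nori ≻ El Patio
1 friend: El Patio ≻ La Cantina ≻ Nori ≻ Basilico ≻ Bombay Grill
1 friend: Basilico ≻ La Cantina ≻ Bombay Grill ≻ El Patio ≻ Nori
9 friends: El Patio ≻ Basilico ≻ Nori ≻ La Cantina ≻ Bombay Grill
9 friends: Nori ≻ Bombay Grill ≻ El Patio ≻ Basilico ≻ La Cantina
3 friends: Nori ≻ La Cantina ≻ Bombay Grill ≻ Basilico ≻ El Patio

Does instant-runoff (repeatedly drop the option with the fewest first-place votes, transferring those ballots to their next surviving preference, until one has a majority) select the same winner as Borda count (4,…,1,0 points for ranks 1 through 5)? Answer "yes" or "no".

Instant-runoff — R1 Bombay Grill 0, Nori 12, Basilico 10, La Cantina 6, El Patio 10 (Bombay Grill out); R2 Nori 12, Basilico 10, La Cantina 6, El Patio 10 (La Cantina out); R3 Nori 12, Basilico 16, El Patio 10 (El Patio out); R4 Nori 13, Basilico 25 (Basilico winner). Winner: Basilico.
Borda — scores: Bombay Grill 56, Nori 74, Basilico 98, La Cantina 66, El Patio 86. Winner: Basilico.
The two methods agree.

yes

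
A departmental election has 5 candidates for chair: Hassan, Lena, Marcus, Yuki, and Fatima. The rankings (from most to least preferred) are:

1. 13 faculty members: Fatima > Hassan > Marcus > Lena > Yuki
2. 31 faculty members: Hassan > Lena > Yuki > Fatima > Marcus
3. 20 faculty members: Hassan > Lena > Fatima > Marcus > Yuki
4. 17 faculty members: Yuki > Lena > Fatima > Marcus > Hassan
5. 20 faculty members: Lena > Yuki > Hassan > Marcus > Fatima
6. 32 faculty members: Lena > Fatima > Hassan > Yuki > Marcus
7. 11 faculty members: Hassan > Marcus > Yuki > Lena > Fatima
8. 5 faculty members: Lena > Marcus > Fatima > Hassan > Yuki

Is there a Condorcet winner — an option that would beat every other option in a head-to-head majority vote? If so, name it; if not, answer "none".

Hassan vs Lena: 75–74 for Hassan.
Hassan vs Marcus: 127–22 for Hassan.
Hassan vs Yuki: 112–37 for Hassan.
Hassan vs Fatima: 82–67 for Hassan.
Hassan beats every other option head-to-head.

Hassan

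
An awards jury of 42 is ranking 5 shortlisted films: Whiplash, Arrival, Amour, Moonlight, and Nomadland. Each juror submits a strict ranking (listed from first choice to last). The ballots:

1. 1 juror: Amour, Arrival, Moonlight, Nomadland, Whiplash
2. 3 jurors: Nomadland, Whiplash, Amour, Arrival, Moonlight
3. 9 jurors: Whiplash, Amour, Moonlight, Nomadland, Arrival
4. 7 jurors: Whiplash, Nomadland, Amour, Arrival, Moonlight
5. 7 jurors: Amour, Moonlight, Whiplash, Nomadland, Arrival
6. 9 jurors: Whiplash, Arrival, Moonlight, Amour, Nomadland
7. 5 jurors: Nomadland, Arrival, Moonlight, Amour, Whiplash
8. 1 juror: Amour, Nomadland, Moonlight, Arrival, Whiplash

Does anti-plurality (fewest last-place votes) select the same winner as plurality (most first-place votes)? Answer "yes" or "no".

no

Anti-plurality — last-place votes: Whiplash 7, Arrival 16, Amour 0, Moonlight 10, Nomadland 9. Winner: Amour.
Plurality — first-place votes: Whiplash 25, Arrival 0, Amour 9, Moonlight 0, Nomadland 8. Winner: Whiplash.
The two methods disagree.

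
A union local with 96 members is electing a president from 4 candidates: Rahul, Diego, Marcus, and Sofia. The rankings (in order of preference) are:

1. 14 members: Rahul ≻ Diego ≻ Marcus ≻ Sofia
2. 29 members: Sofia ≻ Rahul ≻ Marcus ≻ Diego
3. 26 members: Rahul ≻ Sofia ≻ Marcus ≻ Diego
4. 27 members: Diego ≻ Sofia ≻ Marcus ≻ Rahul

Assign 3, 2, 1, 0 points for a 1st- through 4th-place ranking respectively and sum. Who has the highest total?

Sofia

Rahul: 14·3 + 29·2 + 26·3 + 27·0 = 178
Diego: 14·2 + 29·0 + 26·0 + 27·3 = 109
Marcus: 14·1 + 29·1 + 26·1 + 27·1 = 96
Sofia: 14·0 + 29·3 + 26·2 + 27·2 = 193
Sofia has the highest Borda score (193).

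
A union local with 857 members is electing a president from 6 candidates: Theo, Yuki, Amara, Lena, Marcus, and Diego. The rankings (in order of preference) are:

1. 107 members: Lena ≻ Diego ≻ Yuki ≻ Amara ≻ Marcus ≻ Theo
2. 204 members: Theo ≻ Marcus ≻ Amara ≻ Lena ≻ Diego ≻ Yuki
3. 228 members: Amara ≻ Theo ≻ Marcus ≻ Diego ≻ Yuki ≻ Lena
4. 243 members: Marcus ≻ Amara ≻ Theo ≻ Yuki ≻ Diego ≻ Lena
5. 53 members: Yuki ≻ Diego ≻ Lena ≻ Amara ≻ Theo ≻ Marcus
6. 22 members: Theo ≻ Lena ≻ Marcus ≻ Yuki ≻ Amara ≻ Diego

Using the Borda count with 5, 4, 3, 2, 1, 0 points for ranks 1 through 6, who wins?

Theo: 107·0 + 204·5 + 228·4 + 243·3 + 53·1 + 22·5 = 2824
Yuki: 107·3 + 204·0 + 228·1 + 243·2 + 53·5 + 22·2 = 1344
Amara: 107·2 + 204·3 + 228·5 + 243·4 + 53·2 + 22·1 = 3066
Lena: 107·5 + 204·2 + 228·0 + 243·0 + 53·3 + 22·4 = 1190
Marcus: 107·1 + 204·4 + 228·3 + 243·5 + 53·0 + 22·3 = 2888
Diego: 107·4 + 204·1 + 228·2 + 243·1 + 53·4 + 22·0 = 1543
Amara has the highest Borda score (3066).

Amara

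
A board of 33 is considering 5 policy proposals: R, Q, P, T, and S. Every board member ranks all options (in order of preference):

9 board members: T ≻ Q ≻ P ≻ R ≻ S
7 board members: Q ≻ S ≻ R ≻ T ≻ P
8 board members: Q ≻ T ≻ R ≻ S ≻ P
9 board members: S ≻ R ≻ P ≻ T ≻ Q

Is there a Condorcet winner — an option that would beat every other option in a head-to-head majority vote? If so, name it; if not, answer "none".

T vs R: 17–16 for T.
T vs Q: 18–15 for T.
T vs P: 24–9 for T.
T vs S: 17–16 for T.
T beats every other option head-to-head.

T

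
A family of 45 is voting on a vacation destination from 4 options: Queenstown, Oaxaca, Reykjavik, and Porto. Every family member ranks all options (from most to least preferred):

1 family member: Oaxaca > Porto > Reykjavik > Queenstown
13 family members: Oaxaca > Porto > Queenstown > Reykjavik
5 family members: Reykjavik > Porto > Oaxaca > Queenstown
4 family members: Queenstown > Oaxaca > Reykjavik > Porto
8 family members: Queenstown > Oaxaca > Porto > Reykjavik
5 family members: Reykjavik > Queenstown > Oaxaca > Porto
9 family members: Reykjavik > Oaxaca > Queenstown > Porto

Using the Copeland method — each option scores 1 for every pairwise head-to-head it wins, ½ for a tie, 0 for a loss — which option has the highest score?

Oaxaca

Queenstown: beats Reykjavik and Porto; loses to Oaxaca → score 2.
Oaxaca: beats Queenstown, Reykjavik, and Porto → score 3.
Reykjavik: beats Porto; loses to Queenstown and Oaxaca → score 1.
Porto: loses to Queenstown, Oaxaca, and Reykjavik → score 0.
Oaxaca has the best pairwise record.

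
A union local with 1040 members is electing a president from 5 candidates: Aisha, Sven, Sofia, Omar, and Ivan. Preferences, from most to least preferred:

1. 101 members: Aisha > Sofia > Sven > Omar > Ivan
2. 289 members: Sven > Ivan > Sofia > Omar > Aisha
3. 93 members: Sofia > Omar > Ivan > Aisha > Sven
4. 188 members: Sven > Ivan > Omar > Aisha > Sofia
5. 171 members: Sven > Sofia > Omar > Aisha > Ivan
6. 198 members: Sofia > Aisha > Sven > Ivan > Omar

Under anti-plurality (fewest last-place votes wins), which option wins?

Sven

Last-place votes: Aisha 289, Sven 93, Sofia 188, Omar 198, Ivan 272.
Sven is ranked last by the fewest voters, so Sven wins.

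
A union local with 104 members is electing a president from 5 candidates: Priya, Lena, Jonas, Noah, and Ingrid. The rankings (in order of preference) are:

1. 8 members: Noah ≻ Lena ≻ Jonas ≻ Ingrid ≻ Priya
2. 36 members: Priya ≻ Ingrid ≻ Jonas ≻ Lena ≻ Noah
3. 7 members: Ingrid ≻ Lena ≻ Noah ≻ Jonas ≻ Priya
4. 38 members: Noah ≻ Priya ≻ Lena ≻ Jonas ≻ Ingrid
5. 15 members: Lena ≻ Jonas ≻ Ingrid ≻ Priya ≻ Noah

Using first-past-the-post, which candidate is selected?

Noah

First-place votes: Priya 36, Lena 15, Jonas 0, Noah 46, Ingrid 7.
Noah has the most first-place votes.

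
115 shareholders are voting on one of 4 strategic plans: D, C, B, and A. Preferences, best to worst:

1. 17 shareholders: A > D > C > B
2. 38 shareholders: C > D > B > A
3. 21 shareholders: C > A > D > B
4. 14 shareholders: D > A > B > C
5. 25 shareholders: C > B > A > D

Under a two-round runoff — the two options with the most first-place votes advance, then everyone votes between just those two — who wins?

Round 1 first-place votes: D 14, C 84, B 0, A 17.
C and A advance.
Runoff: C is preferred to A by 84 voters; A by 31.
C wins the runoff.

C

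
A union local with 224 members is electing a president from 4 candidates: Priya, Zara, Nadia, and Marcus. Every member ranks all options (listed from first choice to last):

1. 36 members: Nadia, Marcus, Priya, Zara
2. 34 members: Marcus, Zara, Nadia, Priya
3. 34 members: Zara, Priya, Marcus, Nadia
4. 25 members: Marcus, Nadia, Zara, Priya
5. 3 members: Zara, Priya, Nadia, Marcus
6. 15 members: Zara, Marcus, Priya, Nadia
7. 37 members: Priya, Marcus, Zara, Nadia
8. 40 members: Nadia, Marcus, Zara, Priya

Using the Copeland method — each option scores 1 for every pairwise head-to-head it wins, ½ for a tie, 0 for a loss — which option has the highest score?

Marcus

Priya: loses to Zara, Nadia, and Marcus → score 0.
Zara: beats Priya and Nadia; loses to Marcus → score 2.
Nadia: beats Priya; loses to Zara and Marcus → score 1.
Marcus: beats Priya, Zara, and Nadia → score 3.
Marcus has the best pairwise record.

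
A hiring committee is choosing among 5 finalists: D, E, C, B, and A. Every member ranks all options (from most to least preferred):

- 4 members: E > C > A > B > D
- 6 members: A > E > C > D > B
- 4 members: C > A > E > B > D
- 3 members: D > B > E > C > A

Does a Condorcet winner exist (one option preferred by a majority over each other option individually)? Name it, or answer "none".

Checking pairwise contests:
E beats D 14–3.
A beats E 10–7.
E beats C 13–4.
D beats B 9–8.
C beats A 11–6.
Every option loses at least one head-to-head, so there is no Condorcet winner.

none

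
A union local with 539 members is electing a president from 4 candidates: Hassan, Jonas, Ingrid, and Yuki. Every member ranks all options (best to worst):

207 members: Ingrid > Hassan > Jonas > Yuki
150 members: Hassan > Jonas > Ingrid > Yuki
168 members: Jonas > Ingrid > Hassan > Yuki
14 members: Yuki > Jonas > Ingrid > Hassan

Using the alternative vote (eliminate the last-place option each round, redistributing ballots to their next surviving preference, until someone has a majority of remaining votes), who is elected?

Jonas

Round 1: Hassan 150, Jonas 168, Ingrid 207, Yuki 14. Eliminate Yuki.
Round 2: Hassan 150, Jonas 182, Ingrid 207. Eliminate Hassan.
Round 3: Jonas 332, Ingrid 207. Jonas has a majority.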